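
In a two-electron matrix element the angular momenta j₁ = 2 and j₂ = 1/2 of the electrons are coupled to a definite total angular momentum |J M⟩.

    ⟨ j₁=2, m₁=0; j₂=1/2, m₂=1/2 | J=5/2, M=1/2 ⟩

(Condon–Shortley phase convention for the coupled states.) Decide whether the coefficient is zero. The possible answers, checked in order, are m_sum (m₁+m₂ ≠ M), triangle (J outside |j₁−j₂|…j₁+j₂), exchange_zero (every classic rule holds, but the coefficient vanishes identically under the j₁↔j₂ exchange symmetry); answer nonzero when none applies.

m-sum: m₁+m₂ = 0+1/2 = 1/2, M = 1/2  ✓
triangle: |j₁−j₂| = 3/2 ≤ J = 5/2 ≤ j₁+j₂ = 5/2  ✓
exchange: j₁≠j₂ or m₁≠m₂ — the exchange symmetry imposes no constraint here
value check: CG = +√(3/5) = +0.774597 ≠ 0

nonzero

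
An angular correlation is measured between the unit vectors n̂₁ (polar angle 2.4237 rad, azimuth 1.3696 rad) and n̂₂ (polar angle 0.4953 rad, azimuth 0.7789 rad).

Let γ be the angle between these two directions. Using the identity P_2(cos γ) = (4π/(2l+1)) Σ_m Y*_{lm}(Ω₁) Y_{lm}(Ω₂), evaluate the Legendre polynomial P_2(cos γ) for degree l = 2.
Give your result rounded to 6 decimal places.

-0.256376

Term-by-term m-sum for l=2 (normalisation 4π/5 = 2.513274):
  term(m=-2) = +0.005537+0.013493i   from Y*(Ω₁)=-0.153791+0.065456i, Y(Ω₂)=+0.001134-0.087254i
  term(m=-1) = -0.102702-0.068869i   from Y*(Ω₁)=-0.076491-0.375038i, Y(Ω₂)=+0.229919-0.226950i
  term(m=+0) = +0.092321+0.000000i   from Y*(Ω₁)=+0.221374-0.000000i, Y(Ω₂)=+0.417037+0.000000i
  term(m=+1) = -0.102702+0.068869i   from Y*(Ω₁)=+0.076491-0.375038i, Y(Ω₂)=-0.229919-0.226950i
  term(m=+2) = +0.005537-0.013493i   from Y*(Ω₁)=-0.153791-0.065456i, Y(Ω₂)=+0.001134+0.087254i
Total Σ_m = -0.102009-0.000000i. Multiply by 2.513274: -0.256376-0.000000i. P_2(cos γ) = -0.256376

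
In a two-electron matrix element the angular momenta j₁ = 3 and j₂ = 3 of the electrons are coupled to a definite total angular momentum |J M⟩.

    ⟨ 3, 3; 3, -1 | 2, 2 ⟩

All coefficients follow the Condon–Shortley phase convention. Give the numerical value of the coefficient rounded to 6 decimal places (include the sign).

+0.345033

j₁+j₂−J=4  J+j₁−j₂=2  J−j₁+j₂=2  j₁+j₂+J+1=9
(j₁±m₁, j₂±m₂, J±M) = (6,0,2,4,4,0)
P² = 7680/7
sum k=0..0:
  [0] +1/96 = 1/96
S = 1/96
C² = P²·S² = 5/42 ; C = +0.345033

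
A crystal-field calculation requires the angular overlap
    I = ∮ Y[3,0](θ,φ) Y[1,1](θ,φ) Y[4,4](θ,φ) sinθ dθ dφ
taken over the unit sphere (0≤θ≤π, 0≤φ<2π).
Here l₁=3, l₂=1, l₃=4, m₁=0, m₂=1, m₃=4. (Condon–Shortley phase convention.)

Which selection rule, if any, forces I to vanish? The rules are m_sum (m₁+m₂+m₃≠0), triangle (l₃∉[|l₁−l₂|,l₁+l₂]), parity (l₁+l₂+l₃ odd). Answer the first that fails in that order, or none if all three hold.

m_sum

Σmᵢ = 5  ✗
l₃∈[|l₁−l₂|,l₁+l₂]=[2,4], have l₃=4
Σlᵢ = 8 ⇒ even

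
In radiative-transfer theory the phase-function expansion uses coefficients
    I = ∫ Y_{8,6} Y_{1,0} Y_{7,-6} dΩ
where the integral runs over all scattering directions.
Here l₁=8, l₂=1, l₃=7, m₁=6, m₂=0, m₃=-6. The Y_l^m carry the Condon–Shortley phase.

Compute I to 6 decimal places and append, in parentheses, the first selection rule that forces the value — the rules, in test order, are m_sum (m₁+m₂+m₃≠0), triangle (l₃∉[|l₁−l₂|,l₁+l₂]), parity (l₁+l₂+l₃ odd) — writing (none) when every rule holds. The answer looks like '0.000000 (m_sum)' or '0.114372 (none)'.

0.161907 (none)

Rules hold: Σm=0, L=16 even, 7≤7≤9.
N = 17·3·15 = 765
Δ = 2!·14!·0!/17! = 1/2040
Racah Σ t=1..1: t=1:−1/25401600 = -1/25401600
⇒ 3j(8 1 7; 0 0 0)² = 8/255, sgn +1
Racah Σ t=1..1: t=1:−1/6227020800 = -1/6227020800
⇒ 3j(8 1 7; 6 0 -6)² = 7/510, sgn +1
4πI² = N·(3j₀)²·(3jₘ)² = 28/85
I = +1·√(0.329412/4π) = 0.16190663
No selection rule forces the value: the integral is nonzero (none).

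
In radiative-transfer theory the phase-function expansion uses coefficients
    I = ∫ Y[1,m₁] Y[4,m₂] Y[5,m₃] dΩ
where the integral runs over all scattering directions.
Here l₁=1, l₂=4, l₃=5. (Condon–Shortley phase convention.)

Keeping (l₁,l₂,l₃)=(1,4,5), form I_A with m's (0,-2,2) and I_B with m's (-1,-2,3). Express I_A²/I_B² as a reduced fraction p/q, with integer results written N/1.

3/4

l's match ⇒ only the (l;m) 3-j factors differ between A and B.
A: triangle coeff Δ(1,4,5) = 1/495; Σ_t [0,0]: t=0:+1/1440 = 1/1440; (3j)²=7/165 [(1 4 5; 0 -2 2)], sign=-1
B: triangle coeff Δ(1,4,5) = 1/495; Σ_t [0,0]: t=0:+1/2880 = 1/2880; (3j)²=28/495 [(1 4 5; -1 -2 3)], sign=+1
I_A²/I_B² = (7/165)/(28/495) = 3/4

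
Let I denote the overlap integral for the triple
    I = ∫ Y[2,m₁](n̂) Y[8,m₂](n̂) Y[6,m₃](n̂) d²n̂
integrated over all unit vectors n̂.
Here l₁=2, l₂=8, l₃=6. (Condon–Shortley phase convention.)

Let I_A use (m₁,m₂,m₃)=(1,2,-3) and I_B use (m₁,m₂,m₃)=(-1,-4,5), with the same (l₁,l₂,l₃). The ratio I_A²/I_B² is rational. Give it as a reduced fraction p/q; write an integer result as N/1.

25/6

Shared (l₁,l₂,l₃)=(2,8,6): N and (l;000)² cancel in I_A²/I_B².
A: Δ = 4!·0!·12!/17! = 1/30940; Racah Σ t=1..1: t=1:−1/13063680 = -1/13063680; ⇒ 3j(2 8 6; 1 2 -3)² = 10/1547, sgn +1
B: Δ = 4!·0!·12!/17! = 1/30940; Racah Σ t=3..3: t=3:−1/239500800 = -1/239500800; ⇒ 3j(2 8 6; -1 -4 5)² = 12/7735, sgn +1
I_A²/I_B² = (10/1547)/(12/7735) = 25/6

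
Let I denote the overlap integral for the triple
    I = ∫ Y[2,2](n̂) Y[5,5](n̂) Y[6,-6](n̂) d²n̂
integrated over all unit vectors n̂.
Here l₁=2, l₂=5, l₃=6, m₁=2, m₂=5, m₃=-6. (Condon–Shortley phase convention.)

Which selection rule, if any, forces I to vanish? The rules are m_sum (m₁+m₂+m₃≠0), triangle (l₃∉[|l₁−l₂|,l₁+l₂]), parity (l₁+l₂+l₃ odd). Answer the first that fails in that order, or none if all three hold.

azimuthal sum: 2 + 5 − 6 = 1  ✗
3 ≤ 6 ≤ 7 (triangle on l)
L = 2 + 5 + 6 = 13 (odd)

m_sum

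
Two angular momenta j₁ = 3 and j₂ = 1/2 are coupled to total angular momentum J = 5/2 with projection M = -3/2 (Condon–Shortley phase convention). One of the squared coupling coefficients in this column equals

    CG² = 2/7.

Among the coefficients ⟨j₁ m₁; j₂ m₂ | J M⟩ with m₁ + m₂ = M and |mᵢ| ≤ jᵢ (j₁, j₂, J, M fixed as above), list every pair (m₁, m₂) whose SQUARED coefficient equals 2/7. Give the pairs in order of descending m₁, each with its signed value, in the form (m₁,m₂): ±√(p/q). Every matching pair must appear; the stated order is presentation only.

Admissible pairs with m₁+m₂ = M = -3/2: (-2,1/2), (-1,-1/2)
  (m₁,m₂)=(-1,-1/2): CG² = 2/7, CG = +√(2/7)   ← matches the target
  (m₁,m₂)=(-2,1/2): CG² = 5/7, CG = −√(5/7)
Pairs with CG² = 2/7: (-1,-1/2): +√(2/7)

(-1,-1/2): +√(2/7)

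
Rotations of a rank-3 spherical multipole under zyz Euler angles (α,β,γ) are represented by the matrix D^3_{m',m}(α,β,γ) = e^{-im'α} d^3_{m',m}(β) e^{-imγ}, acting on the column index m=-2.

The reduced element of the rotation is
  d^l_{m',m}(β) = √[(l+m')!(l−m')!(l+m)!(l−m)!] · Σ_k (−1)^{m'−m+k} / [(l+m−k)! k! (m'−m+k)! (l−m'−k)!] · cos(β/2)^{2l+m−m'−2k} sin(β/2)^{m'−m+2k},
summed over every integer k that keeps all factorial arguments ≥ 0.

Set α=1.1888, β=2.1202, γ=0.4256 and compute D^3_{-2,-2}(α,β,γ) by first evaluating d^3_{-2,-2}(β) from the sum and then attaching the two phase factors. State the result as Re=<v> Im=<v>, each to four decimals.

Split into d^3_{-2,-2}(β=2.1202) × two z-phases.
c=cos(2.120200/2)=0.488785, s=sin(2.120200/2)=0.872404; N=√[1·120·1·120]=120.000000
k∈{0,1} keeps every argument non-negative
  k=0: (−1)^0·120.0000/(120)·0.4888^6·0.8724^0 = +0.013637
  k=1: (−1)^1·120.0000/(24)·0.4888^4·0.8724^2 = -0.217208
d^3_{-2,-2}(2.1202) = +0.013637 -0.217208 = -0.203572
Phases: e^{-i·(-2)·1.1888}=-0.722080+0.691810i, e^{-i·(-2)·0.4256}=+0.659081+0.752072i ⇒ D=+0.202798+0.017730i

Re=0.2028 Im=0.0177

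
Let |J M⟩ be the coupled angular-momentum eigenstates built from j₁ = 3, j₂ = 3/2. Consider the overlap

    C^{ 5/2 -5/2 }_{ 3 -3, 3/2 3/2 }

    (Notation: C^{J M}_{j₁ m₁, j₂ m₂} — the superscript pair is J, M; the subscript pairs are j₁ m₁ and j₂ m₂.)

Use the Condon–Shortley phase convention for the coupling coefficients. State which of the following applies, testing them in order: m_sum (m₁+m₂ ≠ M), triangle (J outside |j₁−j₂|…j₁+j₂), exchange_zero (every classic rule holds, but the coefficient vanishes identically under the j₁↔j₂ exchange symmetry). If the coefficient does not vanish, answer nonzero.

m-sum: m₁+m₂ = -3+3/2 = -3/2, M = -5/2  ✗ ⇒ coefficient is 0

m_sum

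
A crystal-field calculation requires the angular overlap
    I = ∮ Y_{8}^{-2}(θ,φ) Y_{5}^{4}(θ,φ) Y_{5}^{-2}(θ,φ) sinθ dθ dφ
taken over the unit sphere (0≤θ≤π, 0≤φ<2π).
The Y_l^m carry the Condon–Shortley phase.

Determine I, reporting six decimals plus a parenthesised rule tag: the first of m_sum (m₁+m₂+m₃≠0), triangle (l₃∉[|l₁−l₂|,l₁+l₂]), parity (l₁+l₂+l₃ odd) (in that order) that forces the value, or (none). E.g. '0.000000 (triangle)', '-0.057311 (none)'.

Checks pass: Σm=0; 18 even; l₃=5∈[3,13].
(2·8+1)(2·5+1)(2·5+1) = 2057
Δ: 8! 8! 2! / 19! → 1/37413090
sum: t=3:−1/1036800 t=4:+1/331776 t=5:−1/1036800 = 1/921600
3j²(8 5 5; 0 0 0) = Δ·Π!·Σ² = 490/46189  (sign -1)
sum: t=7:−1/7257600 t=8:+1/58060800 = -1/8294400
3j²(8 5 5; -2 4 -2) = Δ·Π!·Σ² = 1029/92378  (sign +1)
combine: 4πI² = 2057·490/46189·1029/92378 = 252105/1037153
take √, sign -1: I = -0.13907990
No selection rule forces the value: the integral is nonzero (none).

-0.139080 (none)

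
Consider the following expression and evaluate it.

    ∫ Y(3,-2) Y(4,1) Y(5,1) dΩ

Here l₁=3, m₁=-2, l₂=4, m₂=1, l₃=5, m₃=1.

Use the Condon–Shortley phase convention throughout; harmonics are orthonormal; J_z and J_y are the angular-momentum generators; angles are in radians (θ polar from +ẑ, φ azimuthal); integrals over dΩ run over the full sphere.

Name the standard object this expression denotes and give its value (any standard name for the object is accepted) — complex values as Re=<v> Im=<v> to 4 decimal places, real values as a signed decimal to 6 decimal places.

Gaunt coefficient, +0.138239

This is a Gaunt coefficient — the integral of a triple product of spherical harmonics over the sphere.
m-sum 0 ✓  L=12 even ✓  1≤5≤7 ✓
Π(2lᵢ+1) = 7×9×11 = 693
triangle coeff Δ(3,4,5) = 1/180180
Σ_t [0,2]: t=0:+1/576 t=1:−1/144 t=2:+1/576 = -1/288
(3j)²=20/1001 [(3 4 5; 0 0 0)], sign=+1
Σ_t [1,2]: t=1:−1/1152 t=2:+1/432 = 5/3456
(3j)²=625/36036 [(3 4 5; -2 1 1)], sign=+1
⇒ 4πI² = 3125/13013
I = (+1)√(3125/13013/(4π)) = 0.13823925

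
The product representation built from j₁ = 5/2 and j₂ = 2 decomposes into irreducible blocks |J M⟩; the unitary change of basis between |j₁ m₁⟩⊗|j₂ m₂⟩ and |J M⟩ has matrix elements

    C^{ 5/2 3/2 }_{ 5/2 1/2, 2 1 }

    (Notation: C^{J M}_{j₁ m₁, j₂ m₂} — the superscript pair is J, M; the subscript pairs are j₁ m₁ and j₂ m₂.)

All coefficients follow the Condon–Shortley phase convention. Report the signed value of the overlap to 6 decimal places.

j₁+j₂−J=2  J+j₁−j₂=3  J−j₁+j₂=2  j₁+j₂+J+1=8
(j₁±m₁, j₂±m₂, J±M) = (3,2,3,1,4,1)
P² = 216/35
sum k=1..2:
  [1] −1/4 = -1/4
  [2] +1/12 = 1/12
S = -1/6
C² = P²·S² = 6/35 ; C = -0.414039

-0.414039  (= −√(6/35))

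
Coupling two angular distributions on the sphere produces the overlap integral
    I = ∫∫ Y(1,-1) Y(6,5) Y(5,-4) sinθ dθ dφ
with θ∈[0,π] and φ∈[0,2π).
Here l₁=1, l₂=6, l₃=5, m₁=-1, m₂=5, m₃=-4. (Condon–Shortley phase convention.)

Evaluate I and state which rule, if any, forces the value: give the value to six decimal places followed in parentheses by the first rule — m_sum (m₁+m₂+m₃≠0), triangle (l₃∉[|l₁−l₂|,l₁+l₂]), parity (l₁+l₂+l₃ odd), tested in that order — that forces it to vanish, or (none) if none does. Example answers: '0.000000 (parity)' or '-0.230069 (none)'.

-0.303018 (none)

Rules hold: Σm=0, L=12 even, 5≤5≤7.
N = 3·13·11 = 429
Δ = 2!·0!·10!/13! = 1/858
Racah Σ t=1..1: t=1:−1/14400 = -1/14400
⇒ 3j(1 6 5; 0 0 0)² = 6/143, sgn +1
Racah Σ t=2..2: t=2:+1/725760 = 1/725760
⇒ 3j(1 6 5; -1 5 -4)² = 5/78, sgn -1
4πI² = N·(3j₀)²·(3jₘ)² = 15/13
I = -1·√(1.15385/4π) = -0.30301841
No selection rule forces the value: the integral is nonzero (none).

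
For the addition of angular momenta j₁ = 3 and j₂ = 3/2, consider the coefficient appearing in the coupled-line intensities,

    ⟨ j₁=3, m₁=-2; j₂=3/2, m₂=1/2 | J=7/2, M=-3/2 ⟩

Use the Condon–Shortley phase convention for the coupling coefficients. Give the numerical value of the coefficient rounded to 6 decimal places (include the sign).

triangle: 1!*5!*2!/9! = 240/362880
(j±m)!: 1!*5!*2!*1!*2!*5! = 57600
prefactor² = (2J+1)*Δ*N² = 6400/21
  k=0: +1/(0!*1!*5!*2!*0!*0!) = 1/240
  k=1: −1/(1!*0!*4!*1!*1!*1!) = -1/24
Σ = -3/80  ⇒  CG² = 6400/21*(-3/80)² = 3/7
CG = −√(3/7) = -0.654654

−√(3/7) = -0.654654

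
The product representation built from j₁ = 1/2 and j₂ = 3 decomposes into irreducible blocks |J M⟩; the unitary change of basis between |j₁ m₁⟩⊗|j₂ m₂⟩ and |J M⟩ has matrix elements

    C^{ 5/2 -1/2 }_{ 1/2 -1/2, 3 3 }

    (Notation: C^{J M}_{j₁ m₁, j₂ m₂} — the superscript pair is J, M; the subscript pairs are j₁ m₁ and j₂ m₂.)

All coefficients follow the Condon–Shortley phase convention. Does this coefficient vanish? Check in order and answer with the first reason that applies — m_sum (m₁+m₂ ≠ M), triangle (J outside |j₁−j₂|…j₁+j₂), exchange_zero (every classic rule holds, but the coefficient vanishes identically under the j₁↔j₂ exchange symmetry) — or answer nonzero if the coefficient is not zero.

m_sum

m-sum: m₁+m₂ = -1/2+3 = 5/2, M = -1/2  ✗ ⇒ coefficient is 0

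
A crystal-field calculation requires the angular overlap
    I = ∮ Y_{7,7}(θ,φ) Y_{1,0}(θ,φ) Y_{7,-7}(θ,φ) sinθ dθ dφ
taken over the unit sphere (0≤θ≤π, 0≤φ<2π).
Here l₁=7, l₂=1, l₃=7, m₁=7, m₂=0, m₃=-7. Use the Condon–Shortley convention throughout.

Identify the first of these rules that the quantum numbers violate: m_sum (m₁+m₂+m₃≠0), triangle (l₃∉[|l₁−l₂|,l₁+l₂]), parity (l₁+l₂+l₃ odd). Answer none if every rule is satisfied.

parity

azimuthal sum: 7 + 0 − 7 = 0  ✓
6 ≤ 7 ≤ 8 (triangle on l)  ✓
L = 7 + 1 + 7 = 15 (odd)  ✗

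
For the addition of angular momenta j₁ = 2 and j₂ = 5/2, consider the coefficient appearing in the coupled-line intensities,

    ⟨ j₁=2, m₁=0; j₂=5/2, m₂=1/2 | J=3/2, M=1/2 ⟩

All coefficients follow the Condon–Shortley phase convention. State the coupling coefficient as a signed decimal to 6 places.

√[4·3!1!2!/7! · 2!2!3!2!2!1!] = √(32/35)
  +(−1)^1/∏(1,2,1,2,0,0)! = -1/4  (running -1/4)
  +(−1)^2/∏(2,1,0,1,1,1)! = 1/2  (running 1/4)
⟨..|..⟩ = √(32/35)·(1/4) = +0.239046

+0.239046  (= +√(2/35))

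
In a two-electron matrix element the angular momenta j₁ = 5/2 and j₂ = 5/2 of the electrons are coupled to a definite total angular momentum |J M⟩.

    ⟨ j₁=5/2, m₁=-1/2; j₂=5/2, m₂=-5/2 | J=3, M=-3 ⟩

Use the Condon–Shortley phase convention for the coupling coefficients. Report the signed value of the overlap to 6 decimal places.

+√(5/18) = +0.527046

j₁+j₂−J=2  J+j₁−j₂=3  J−j₁+j₂=3  j₁+j₂+J+1=9
(j₁±m₁, j₂±m₂, J±M) = (2,3,0,5,0,6)
P² = 1440
sum k=0..0:
  [0] +1/72 = 1/72
S = 1/72
C² = P²·S² = 5/18 ; C = +0.527046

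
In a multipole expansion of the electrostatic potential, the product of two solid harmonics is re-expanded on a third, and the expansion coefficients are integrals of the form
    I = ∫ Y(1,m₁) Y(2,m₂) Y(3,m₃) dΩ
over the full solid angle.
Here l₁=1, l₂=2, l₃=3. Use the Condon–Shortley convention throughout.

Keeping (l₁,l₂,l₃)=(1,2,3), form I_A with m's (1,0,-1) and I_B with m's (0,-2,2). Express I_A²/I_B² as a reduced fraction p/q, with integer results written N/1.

Shared (l₁,l₂,l₃)=(1,2,3): N and (l;000)² cancel in I_A²/I_B².
A: Δ = 0!·2!·4!/7! = 1/105; Racah Σ t=0..0: t=0:+1/8 = 1/8; ⇒ 3j(1 2 3; 1 0 -1)² = 2/35, sgn +1
B: Δ = 0!·2!·4!/7! = 1/105; Racah Σ t=0..0: t=0:+1/24 = 1/24; ⇒ 3j(1 2 3; 0 -2 2)² = 1/21, sgn -1
I_A²/I_B² = (2/35)/(1/21) = 6/5

6/5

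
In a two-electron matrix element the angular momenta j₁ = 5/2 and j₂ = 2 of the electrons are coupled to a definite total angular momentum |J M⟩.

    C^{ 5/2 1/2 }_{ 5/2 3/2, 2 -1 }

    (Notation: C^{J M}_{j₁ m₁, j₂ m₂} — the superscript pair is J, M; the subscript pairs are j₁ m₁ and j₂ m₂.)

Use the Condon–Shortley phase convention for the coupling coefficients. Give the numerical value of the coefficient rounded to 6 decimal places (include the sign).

+0.414039

j₁+j₂−J=2  J+j₁−j₂=3  J−j₁+j₂=2  j₁+j₂+J+1=8
(j₁±m₁, j₂±m₂, J±M) = (4,1,1,3,3,2)
P² = 216/35
sum k=0..1:
  [0] +1/4 = 1/4
  [1] −1/12 = -1/12
S = 1/6
C² = P²·S² = 6/35 ; C = +0.414039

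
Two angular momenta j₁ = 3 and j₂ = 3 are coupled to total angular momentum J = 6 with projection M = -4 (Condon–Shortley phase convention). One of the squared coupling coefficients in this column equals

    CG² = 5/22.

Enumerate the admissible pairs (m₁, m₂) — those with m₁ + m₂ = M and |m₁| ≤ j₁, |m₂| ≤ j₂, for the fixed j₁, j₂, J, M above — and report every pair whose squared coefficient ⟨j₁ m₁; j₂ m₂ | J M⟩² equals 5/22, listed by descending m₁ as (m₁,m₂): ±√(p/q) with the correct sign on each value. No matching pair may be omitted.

(-1,-3): +√(5/22); (-3,-1): +√(5/22)

Admissible pairs with m₁+m₂ = M = -4: (-3,-1), (-2,-2), (-1,-3)
  (m₁,m₂)=(-1,-3): CG² = 5/22, CG = +√(5/22)   ← matches the target
  (m₁,m₂)=(-2,-2): CG² = 6/11, CG = +√(6/11)
  (m₁,m₂)=(-3,-1): CG² = 5/22, CG = +√(5/22)   ← matches the target
Pairs with CG² = 5/22: (-1,-3): +√(5/22); (-3,-1): +√(5/22)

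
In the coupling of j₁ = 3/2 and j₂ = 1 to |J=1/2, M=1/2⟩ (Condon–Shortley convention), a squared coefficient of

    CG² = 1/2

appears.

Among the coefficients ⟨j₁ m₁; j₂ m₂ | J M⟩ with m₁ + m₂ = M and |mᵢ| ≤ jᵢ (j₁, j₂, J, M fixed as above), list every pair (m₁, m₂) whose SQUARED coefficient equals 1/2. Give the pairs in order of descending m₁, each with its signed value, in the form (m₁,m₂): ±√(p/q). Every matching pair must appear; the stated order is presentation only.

Admissible pairs with m₁+m₂ = M = 1/2: (-1/2,1), (1/2,0), (3/2,-1)
  (m₁,m₂)=(3/2,-1): CG² = 1/2, CG = +√(1/2)   ← matches the target
  (m₁,m₂)=(1/2,0): CG² = 1/3, CG = −√(1/3)
  (m₁,m₂)=(-1/2,1): CG² = 1/6, CG = +√(1/6)
Pairs with CG² = 1/2: (3/2,-1): +√(1/2)

(3/2,-1): +√(1/2)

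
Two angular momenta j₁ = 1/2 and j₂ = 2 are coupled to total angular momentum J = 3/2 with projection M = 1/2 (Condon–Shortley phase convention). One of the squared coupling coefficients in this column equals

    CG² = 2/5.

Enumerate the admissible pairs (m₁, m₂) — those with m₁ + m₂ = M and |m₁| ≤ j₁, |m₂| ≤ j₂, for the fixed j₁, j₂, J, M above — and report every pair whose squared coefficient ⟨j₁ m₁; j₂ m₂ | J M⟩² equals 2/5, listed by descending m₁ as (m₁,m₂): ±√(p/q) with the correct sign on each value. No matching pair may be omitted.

Admissible pairs with m₁+m₂ = M = 1/2: (-1/2,1), (1/2,0)
  (m₁,m₂)=(1/2,0): CG² = 2/5, CG = +√(2/5)   ← matches the target
  (m₁,m₂)=(-1/2,1): CG² = 3/5, CG = −√(3/5)
Pairs with CG² = 2/5: (1/2,0): +√(2/5)

(1/2,0): +√(2/5)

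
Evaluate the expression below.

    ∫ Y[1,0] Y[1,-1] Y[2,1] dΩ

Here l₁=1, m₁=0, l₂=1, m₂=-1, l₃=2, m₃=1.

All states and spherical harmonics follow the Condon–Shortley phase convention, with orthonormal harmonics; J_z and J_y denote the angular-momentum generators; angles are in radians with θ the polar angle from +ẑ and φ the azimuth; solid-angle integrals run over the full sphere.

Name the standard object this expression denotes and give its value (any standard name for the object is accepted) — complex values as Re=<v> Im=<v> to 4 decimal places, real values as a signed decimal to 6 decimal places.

This is a Gaunt coefficient — the integral of a triple product of spherical harmonics over the sphere.
Rules hold: Σm=0, L=4 even, 0≤2≤2.
N = 3·3·5 = 45
Δ = 0!·2!·2!/5! = 1/30
Racah Σ t=0..0: t=0:+1/1 = 1/1
⇒ 3j(1 1 2; 0 0 0)² = 2/15, sgn +1
Racah Σ t=0..0: t=0:+1/2 = 1/2
⇒ 3j(1 1 2; 0 -1 1)² = 1/10, sgn -1
4πI² = N·(3j₀)²·(3jₘ)² = 3/5
I = -1·√(0.6/4π) = -0.21850969

Gaunt coefficient, -0.218510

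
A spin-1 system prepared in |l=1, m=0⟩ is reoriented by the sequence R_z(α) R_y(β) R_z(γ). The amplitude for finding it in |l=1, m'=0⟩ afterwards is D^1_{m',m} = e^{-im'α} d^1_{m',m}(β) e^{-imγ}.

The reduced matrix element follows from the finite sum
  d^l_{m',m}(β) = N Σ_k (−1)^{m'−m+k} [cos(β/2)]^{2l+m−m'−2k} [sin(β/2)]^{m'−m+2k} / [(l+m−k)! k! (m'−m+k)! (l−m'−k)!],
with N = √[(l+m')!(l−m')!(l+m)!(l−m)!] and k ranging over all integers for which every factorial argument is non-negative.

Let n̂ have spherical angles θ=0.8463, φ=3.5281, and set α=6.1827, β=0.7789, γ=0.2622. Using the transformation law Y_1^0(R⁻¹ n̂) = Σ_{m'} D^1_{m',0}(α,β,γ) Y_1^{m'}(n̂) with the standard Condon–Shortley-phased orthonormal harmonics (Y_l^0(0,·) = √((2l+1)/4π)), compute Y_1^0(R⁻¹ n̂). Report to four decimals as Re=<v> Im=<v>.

Need the full column D^1_{m',0} for m'=−1..1 at α=6.1827, β=0.7789, γ=0.2622.
cos(β/2)=0.925118, sin(β/2)=0.379680
d^1_{-1,0}: single k=1 term ⇒ +0.496740;  D = +0.494235-0.049831i
d^1_{0,0}: k∈[0..1] ⇒ +0.855843 -0.144157 = +0.711687;  D = +0.711687+0.000000i
d^1_{1,0}: single k=0 term ⇒ -0.496740;  D = -0.494235-0.049831i
Y_1^{m'}(θ=0.8463,φ=3.5281) and Σ D·Y over m':
  (+0.4942-0.0498i)·(-0.2396+0.0975i)  (+0.7117+0.0000i)·(+0.3238+0.0000i)  (-0.4942-0.0498i)·(+0.2396+0.0975i)
Y_1^0(R⁻¹ n̂) = +0.003313+0.000000i

Re=0.0033 Im=0.0000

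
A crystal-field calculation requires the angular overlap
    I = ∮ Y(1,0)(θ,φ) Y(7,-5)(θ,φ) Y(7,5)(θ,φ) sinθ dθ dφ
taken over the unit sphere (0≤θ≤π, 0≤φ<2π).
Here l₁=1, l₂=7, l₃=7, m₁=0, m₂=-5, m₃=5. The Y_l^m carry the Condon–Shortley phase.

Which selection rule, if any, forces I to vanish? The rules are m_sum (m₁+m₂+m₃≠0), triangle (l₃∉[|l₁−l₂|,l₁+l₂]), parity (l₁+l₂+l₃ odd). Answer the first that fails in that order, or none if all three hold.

m₁+m₂+m₃ = 0 − 5 + 5 = 0  ✓
triangle: |1−7|=6 ≤ l₃=7 ≤ 1+7=8  ✓
parity: l₁+l₂+l₃ = 15 is odd  ✗

parity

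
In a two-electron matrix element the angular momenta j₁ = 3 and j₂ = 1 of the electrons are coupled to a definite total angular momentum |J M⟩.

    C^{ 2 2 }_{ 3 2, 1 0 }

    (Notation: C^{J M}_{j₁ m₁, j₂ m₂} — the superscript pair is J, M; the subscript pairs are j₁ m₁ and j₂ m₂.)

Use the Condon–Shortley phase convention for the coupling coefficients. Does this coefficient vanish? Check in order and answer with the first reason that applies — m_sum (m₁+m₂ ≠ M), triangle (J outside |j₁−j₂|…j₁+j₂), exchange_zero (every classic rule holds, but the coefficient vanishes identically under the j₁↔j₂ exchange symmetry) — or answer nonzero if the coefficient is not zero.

m-sum: m₁+m₂ = 2+0 = 2, M = 2  ✓
triangle: |j₁−j₂| = 2 ≤ J = 2 ≤ j₁+j₂ = 4  ✓
exchange: j₁≠j₂ or m₁≠m₂ — the exchange symmetry imposes no constraint here
value check: CG = −√(5/21) = -0.487950 ≠ 0

nonzero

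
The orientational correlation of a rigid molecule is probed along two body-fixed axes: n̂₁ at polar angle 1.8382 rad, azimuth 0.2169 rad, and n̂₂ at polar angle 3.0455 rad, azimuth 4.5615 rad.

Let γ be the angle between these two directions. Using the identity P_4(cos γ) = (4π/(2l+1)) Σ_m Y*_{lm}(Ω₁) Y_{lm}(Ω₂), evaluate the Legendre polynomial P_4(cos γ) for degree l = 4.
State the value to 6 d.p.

0.189264

Addition theorem: P_4(cos γ) = (4π/9) Σ_m Y*_{lm}(Ω₁) Y_{lm}(Ω₂), m = −4…4:
  [-4]  conj(Y_{4,-4})(Ω₁) = 0.24760 + 0.29207j ; Y_{4,-4}(Ω₂) = 0.00003 + 0.00002j ; Δ = 0.00000 + 0.00001j
  [-3]  conj(Y_{4,-3})(Ω₁) = -0.23608 - 0.17973j ; Y_{4,-3}(Ω₂) = -0.00048 + 0.00099j ; Δ = 0.00029 - 0.00015j
  [-2]  conj(Y_{4,-2})(Ω₁) = -0.14436 - 0.06687j ; Y_{4,-2}(Ω₂) = -0.01745 - 0.00543j ; Δ = 0.00216 + 0.00195j
  [-1]  conj(Y_{4,-1})(Ω₁) = 0.29567 + 0.06516j ; Y_{4,-1}(Ω₂) = 0.02673 - 0.17579j ; Δ = 0.01936 - 0.05023j
  [+0]  conj(Y_{4,0})(Ω₁) = 0.11384 + 0.00000j ; Y_{4,0}(Ω₂) = 0.80765 + 0.00000j ; Δ = 0.09194 + 0.00000j
  [+1]  conj(Y_{4,1})(Ω₁) = -0.29567 + 0.06516j ; Y_{4,1}(Ω₂) = -0.02673 - 0.17579j ; Δ = 0.01936 + 0.05023j
  [+2]  conj(Y_{4,2})(Ω₁) = -0.14436 + 0.06687j ; Y_{4,2}(Ω₂) = -0.01745 + 0.00543j ; Δ = 0.00216 - 0.00195j
  [+3]  conj(Y_{4,3})(Ω₁) = 0.23608 - 0.17973j ; Y_{4,3}(Ω₂) = 0.00048 + 0.00099j ; Δ = 0.00029 + 0.00015j
  [+4]  conj(Y_{4,4})(Ω₁) = 0.24760 - 0.29207j ; Y_{4,4}(Ω₂) = 0.00003 - 0.00002j ; Δ = 0.00000 - 0.00001j
Σ over m = 0.13555 - 0.00000j; ×(4π/9) → 0.18926 - 0.00000j. Real part: 0.189264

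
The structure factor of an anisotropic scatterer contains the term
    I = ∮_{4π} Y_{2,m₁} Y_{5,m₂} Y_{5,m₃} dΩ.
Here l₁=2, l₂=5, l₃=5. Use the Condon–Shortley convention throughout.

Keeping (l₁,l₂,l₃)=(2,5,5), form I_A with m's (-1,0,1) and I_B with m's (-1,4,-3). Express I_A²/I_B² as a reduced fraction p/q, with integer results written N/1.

5/147

Shared (l₁,l₂,l₃)=(2,5,5): N and (l;000)² cancel in I_A²/I_B².
A: Δ = 2!·2!·8!/13! = 1/38610; Racah Σ t=1..2: t=1:−1/1152 t=2:+1/1440 = -1/5760; ⇒ 3j(2 5 5; -1 0 1)² = 1/858, sgn -1
B: Δ = 2!·2!·8!/13! = 1/38610; Racah Σ t=1..2: t=1:−1/80640 t=2:+1/10080 = 1/11520; ⇒ 3j(2 5 5; -1 4 -3)² = 49/1430, sgn +1
I_A²/I_B² = (1/858)/(49/1430) = 5/147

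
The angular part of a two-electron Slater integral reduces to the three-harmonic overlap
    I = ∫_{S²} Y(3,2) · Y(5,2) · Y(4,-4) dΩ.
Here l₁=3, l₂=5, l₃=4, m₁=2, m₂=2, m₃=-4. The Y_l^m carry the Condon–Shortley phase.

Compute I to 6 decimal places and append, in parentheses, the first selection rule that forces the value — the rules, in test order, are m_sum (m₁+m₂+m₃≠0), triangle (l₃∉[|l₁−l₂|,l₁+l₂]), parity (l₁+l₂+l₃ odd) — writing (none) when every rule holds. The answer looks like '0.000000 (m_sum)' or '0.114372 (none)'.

-0.109480 (none)

Checks pass: Σm=0; 12 even; l₃=4∈[2,8].
(2·3+1)(2·5+1)(2·4+1) = 693
Δ: 4! 2! 6! / 13! → 1/180180
sum: t=1:−1/576 t=2:+1/144 t=3:−1/576 = 1/288
3j²(3 5 4; 0 0 0) = Δ·Π!·Σ² = 20/1001  (sign +1)
sum: t=1:−1/8640 = -1/8640
3j²(3 5 4; 2 2 -4) = Δ·Π!·Σ² = 14/1287  (sign -1)
combine: 4πI² = 693·20/1001·14/1287 = 280/1859
take √, sign -1: I = -0.10947990
No selection rule forces the value: the integral is nonzero (none).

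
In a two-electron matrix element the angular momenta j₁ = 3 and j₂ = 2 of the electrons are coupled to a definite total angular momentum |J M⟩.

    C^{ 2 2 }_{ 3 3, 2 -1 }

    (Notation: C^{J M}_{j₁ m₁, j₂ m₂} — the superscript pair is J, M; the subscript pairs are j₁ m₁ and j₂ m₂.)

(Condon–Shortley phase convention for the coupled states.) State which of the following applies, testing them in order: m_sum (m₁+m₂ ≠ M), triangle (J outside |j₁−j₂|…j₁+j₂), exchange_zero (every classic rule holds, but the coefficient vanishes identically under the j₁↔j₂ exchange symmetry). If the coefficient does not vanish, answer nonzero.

nonzero

m-sum: m₁+m₂ = 3+(-1) = 2, M = 2  ✓
triangle: |j₁−j₂| = 1 ≤ J = 2 ≤ j₁+j₂ = 5  ✓
exchange: j₁≠j₂ or m₁≠m₂ — the exchange symmetry imposes no constraint here
value check: CG = +√(5/14) = +0.597614 ≠ 0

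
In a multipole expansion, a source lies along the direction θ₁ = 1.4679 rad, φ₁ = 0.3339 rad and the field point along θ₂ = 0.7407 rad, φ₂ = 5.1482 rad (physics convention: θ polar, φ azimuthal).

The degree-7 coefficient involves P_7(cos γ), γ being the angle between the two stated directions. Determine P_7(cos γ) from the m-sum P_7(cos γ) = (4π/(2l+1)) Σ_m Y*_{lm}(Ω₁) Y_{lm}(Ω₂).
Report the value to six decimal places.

Addition theorem: P_7(cos γ) = (4π/15) Σ_m Y*_{lm}(Ω₁) Y_{lm}(Ω₂), m = −7…7:
  m=-7: Y*=(-0.334199, 0.347072)  Y=(-0.002893, 0.031729)  product (-0.010045, -0.011608)
  m=-6: Y*=(-0.078044, 0.169009)  Y=(0.112703, 0.065540)  product (-0.019873, 0.013933)
  m=-5: Y*=(0.030383, -0.306817)  Y=(0.256184, -0.178389)  product (-0.046949, -0.084022)
  m=-4: Y*=(-0.049232, -0.205450)  Y=(-0.078627, -0.451420)  product (-0.088873, 0.038378)
  m=-3: Y*=(0.136105, 0.212765)  Y=(-0.310905, -0.083828)  product (-0.024480, -0.077559)
  m=-2: Y*=(0.172989, 0.136433)  Y=(0.084326, -0.100283)  product (0.028269, -0.005843)
  m=-1: Y*=(-0.217917, -0.075593)  Y=(-0.163730, -0.351599)  product (0.009101, 0.088996)
  m=+0: Y*=(-0.222711, -0.000000)  Y=(0.015299, 0.000000)  product (-0.003407, -0.000000)
  m=+1: Y*=(0.217917, -0.075593)  Y=(0.163730, -0.351599)  product (0.009101, -0.088996)
  m=+2: Y*=(0.172989, -0.136433)  Y=(0.084326, 0.100283)  product (0.028269, 0.005843)
  m=+3: Y*=(-0.136105, 0.212765)  Y=(0.310905, -0.083828)  product (-0.024480, 0.077559)
  m=+4: Y*=(-0.049232, 0.205450)  Y=(-0.078627, 0.451420)  product (-0.088873, -0.038378)
  m=+5: Y*=(-0.030383, -0.306817)  Y=(-0.256184, -0.178389)  product (-0.046949, 0.084022)
  m=+6: Y*=(-0.078044, -0.169009)  Y=(0.112703, -0.065540)  product (-0.019873, -0.013933)
  m=+7: Y*=(0.334199, 0.347072)  Y=(0.002893, 0.031729)  product (-0.010045, 0.011608)
Accumulated sum (-0.309107, 0.000000); after 4π/(2l+1) scaling, (-0.258957, 0.000000) ⇒ P_7 = -0.258957

-0.258957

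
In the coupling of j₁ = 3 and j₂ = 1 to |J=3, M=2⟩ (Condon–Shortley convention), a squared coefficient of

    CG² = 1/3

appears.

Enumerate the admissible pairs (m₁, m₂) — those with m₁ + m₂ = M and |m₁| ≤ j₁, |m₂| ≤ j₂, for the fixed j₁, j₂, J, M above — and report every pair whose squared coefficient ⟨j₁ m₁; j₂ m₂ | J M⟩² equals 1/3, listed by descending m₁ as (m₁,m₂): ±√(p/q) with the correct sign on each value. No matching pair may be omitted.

(2,0): +√(1/3)

Admissible pairs with m₁+m₂ = M = 2: (1,1), (2,0), (3,-1)
  (m₁,m₂)=(3,-1): CG² = 1/4, CG = +√(1/4)
  (m₁,m₂)=(2,0): CG² = 1/3, CG = +√(1/3)   ← matches the target
  (m₁,m₂)=(1,1): CG² = 5/12, CG = −√(5/12)
Pairs with CG² = 1/3: (2,0): +√(1/3)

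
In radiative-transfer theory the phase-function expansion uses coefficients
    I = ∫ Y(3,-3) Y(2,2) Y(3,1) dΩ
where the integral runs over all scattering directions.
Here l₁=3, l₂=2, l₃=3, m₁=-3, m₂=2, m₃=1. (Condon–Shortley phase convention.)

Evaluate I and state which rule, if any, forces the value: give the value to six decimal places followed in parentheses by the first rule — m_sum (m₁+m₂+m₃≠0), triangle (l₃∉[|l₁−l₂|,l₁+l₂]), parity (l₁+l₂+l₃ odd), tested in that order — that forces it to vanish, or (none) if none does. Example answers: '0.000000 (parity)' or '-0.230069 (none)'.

m-sum 0 ✓  L=8 even ✓  1≤3≤5 ✓
Π(2lᵢ+1) = 7×5×7 = 245
triangle coeff Δ(3,2,3) = 1/3780
Σ_t [0,2]: t=0:+1/24 t=1:−1/4 t=2:+1/24 = -1/6
(3j)²=4/105 [(3 2 3; 0 0 0)], sign=+1
Σ_t [2,2]: t=2:+1/96 = 1/96
(3j)²=1/42 [(3 2 3; -3 2 1)], sign=+1
⇒ 4πI² = 2/9
I = (+1)√(2/9/(4π)) = 0.13298076
No selection rule forces the value: the integral is nonzero (none).

0.132981 (none)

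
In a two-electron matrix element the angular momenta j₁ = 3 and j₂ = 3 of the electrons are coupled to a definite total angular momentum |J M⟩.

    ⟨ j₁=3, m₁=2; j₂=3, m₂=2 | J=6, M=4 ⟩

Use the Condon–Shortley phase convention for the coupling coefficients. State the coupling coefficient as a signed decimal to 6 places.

triangle: 0!·6!·6!/13! = 518400/6227020800
(j±m)!: 5!·1!·5!·1!·10!·2! = 104509440000
prefactor² = (2J+1)·Δ·N² = 1244160000/11
  k=0: +1/(0!·0!·1!·5!·5!·1!) = 1/14400
Σ = 1/14400  ⇒  CG² = 1244160000/11·(1/14400)² = 6/11
CG = +√(6/11) = +0.738549

+√(6/11) ≈ +0.738549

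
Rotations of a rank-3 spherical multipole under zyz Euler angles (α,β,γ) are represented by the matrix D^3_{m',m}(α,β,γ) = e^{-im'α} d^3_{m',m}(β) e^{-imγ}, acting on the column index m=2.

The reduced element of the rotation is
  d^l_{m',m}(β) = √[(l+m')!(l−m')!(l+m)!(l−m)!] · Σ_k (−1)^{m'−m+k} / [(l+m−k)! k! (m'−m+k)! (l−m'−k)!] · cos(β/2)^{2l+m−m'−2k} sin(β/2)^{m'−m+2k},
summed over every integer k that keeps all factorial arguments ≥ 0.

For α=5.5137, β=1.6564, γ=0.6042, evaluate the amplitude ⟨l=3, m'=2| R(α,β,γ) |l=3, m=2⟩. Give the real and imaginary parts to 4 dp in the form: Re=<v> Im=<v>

Re=-0.4462 Im=-0.1531

D^3_{2,2}(5.5137,1.6564,0.6042) = e^{-i·2·5.5137}·d^3_{2,2}(1.6564)·e^{-i·2·0.6042}. Compute d first:
With c≡cos(β/2)=0.676203 and s≡sin(β/2)=0.736715, N=[120·1·120·1]^{1/2}=120.000000
The bounds max(0,m−m')=0 and min(l+m,l−m')=1 give 2 terms
  k=0: (−1)^0·120.0000/(120)·0.6762^6·0.7367^0 = +0.095601
  k=1: (−1)^1·120.0000/(24)·0.6762^4·0.7367^2 = -0.567385
d^3_{2,2}(1.6564) = +0.095601 -0.567385 = -0.471784
D = (+0.031820+0.999494i)·(-0.471784)·(+0.354516-0.935050i) = -0.446240-0.153133i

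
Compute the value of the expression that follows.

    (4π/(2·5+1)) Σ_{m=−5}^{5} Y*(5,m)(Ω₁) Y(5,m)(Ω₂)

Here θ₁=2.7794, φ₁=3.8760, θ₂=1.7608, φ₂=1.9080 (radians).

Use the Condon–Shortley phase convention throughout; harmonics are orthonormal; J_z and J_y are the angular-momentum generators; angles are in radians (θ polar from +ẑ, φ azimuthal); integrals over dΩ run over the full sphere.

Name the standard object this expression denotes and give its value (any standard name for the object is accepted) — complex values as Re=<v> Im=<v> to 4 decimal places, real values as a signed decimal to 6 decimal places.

This sum is the spherical-harmonic addition theorem: it equals the Legendre polynomial P_l(cos γ) of the angle γ between the two directions.
Term-by-term m-sum for l=5 (normalisation 4π/11 = 1.142397):
  [-5]  conj(Y_{5,-5})(Ω₁) = +0.002236+0.001311i ; Y_{5,-5}(Ω₂) = -0.421035+0.048728i ; Δ = -0.001005-0.000443i
  [-4]  conj(Y_{5,-4})(Ω₁) = +0.021185-0.004382i ; Y_{5,-4}(Ω₂) = -0.056752+0.251449i ; Δ = -0.000100+0.005576i
  [-3]  conj(Y_{5,-3})(Ω₁) = +0.062494-0.085277i ; Y_{5,-3}(Ω₂) = -0.188554-0.118000i ; Δ = -0.021846+0.008705i
  [-2]  conj(Y_{5,-2})(Ω₁) = -0.032883-0.321319i ; Y_{5,-2}(Ω₂) = -0.215290+0.172115i ; Δ = +0.062383+0.063517i
  [-1]  conj(Y_{5,-1})(Ω₁) = -0.405631-0.366238i ; Y_{5,-1}(Ω₂) = -0.054875-0.156521i ; Δ = -0.035065+0.083587i
  [+0]  conj(Y_{5,0})(Ω₁) = -0.214613-0.000000i ; Y_{5,0}(Ω₂) = -0.277934+0.000000i ; Δ = +0.059648+0.000000i
  [+1]  conj(Y_{5,1})(Ω₁) = +0.405631-0.366238i ; Y_{5,1}(Ω₂) = +0.054875-0.156521i ; Δ = -0.035065-0.083587i
  [+2]  conj(Y_{5,2})(Ω₁) = -0.032883+0.321319i ; Y_{5,2}(Ω₂) = -0.215290-0.172115i ; Δ = +0.062383-0.063517i
  [+3]  conj(Y_{5,3})(Ω₁) = -0.062494-0.085277i ; Y_{5,3}(Ω₂) = +0.188554-0.118000i ; Δ = -0.021846-0.008705i
  [+4]  conj(Y_{5,4})(Ω₁) = +0.021185+0.004382i ; Y_{5,4}(Ω₂) = -0.056752-0.251449i ; Δ = -0.000100-0.005576i
  [+5]  conj(Y_{5,5})(Ω₁) = -0.002236+0.001311i ; Y_{5,5}(Ω₂) = +0.421035+0.048728i ; Δ = -0.001005+0.000443i
Accumulated sum +0.068381-0.000000i; after 4π/(2l+1) scaling, +0.078118-0.000000i ⇒ P_5 = 0.078118

Legendre polynomial (addition theorem), +0.078118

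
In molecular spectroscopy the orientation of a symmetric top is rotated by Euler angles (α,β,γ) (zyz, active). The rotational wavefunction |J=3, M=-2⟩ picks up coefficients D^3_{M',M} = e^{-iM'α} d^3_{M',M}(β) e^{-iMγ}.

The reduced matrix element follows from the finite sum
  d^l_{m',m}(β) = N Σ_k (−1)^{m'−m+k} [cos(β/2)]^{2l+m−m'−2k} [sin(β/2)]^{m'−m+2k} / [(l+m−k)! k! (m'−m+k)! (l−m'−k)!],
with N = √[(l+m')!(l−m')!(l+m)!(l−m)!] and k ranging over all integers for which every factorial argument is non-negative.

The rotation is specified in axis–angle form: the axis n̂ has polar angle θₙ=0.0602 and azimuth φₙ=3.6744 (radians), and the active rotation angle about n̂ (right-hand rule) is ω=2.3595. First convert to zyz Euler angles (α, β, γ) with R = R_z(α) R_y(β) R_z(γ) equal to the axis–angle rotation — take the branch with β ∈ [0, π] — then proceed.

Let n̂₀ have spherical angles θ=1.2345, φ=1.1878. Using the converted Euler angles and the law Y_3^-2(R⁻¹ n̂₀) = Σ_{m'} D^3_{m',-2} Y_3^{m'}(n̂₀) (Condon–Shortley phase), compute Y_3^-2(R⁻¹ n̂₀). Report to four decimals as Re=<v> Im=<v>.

Re=-0.1921 Im=0.1754

Axis–angle → zyz. n̂ = (sinθₙcosφₙ, sinθₙsinφₙ, cosθₙ) = (-0.051824, -0.030560, +0.998189), ω = 2.3595.
R = I cosω + sinω [n̂]ₓ + (1−cosω) n̂n̂ᵀ gives
  R = [-0.704849, -0.700782, -0.109967; +0.706196, -0.707844, -0.015623; -0.066892, -0.088670, +0.993812]
β = atan2(√(R₁₃²+R₂₃²), R₃₃) = 0.111301; α = atan2(R₂₃, R₁₃) mod 2π = 3.282714; γ = atan2(R₃₂, −R₃₁) mod 2π = 5.358692
Need the full column D^3_{m',-2} for m'=−3..3 at α=3.2827, β=0.1113, γ=5.3587.
cos(β/2)=0.998452, sin(β/2)=0.055622
d^3_{-3,-2}: single k=1 term ⇒ +0.135194;  D = -0.019558+0.133772i
d^3_{-2,-2}: k∈[0..1] ⇒ +0.990747 -0.015373 = +0.975374;  D = +0.003954-0.975366i
d^3_{-1,-2}: k∈[0..1] ⇒ -0.174535 +0.001083 = -0.173451;  D = -0.023700-0.171825i
d^3_{0,-2}: k∈[0..1] ⇒ +0.016841 -0.000052 = +0.016788;  D = -0.004610-0.016143i
d^3_{1,-2}: k∈[0..1] ⇒ -0.001083 +0.000002 = -0.001082;  D = -0.000440-0.000988i
d^3_{2,-2}: k∈[0..1] ⇒ +0.000048 -0.000000 = +0.000048;  D = -0.000025-0.000040i
d^3_{3,-2}: single k=0 term ⇒ -0.000001;  D = -0.000001-0.000001i
Y_3^{m'}(θ=1.2345,φ=1.1878) and Σ D·Y over m':
  (-0.0196+0.1338i)·(-0.3202+0.1437i)  (+0.0040-0.9754i)·(-0.2166-0.2083i)  (-0.0237-0.1718i)·(-0.0519+0.1289i)  (-0.0046-0.0161i)·(-0.3024+0.0000i)  (-0.0004-0.0010i)·(+0.0519+0.1289i)  (-0.0000-0.0000i)·(-0.2166+0.2083i)  (-0.0000-0.0000i)·(+0.3202+0.1437i)
Y_3^-2(R⁻¹ n̂) = -0.192130+0.175427i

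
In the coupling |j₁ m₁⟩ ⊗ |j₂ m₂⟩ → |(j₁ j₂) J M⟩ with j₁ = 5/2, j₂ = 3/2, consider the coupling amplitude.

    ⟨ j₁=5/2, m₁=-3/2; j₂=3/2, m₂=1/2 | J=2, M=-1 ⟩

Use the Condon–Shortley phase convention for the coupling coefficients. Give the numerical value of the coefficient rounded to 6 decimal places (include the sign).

triangle: 2!×3!×1!/7! = 12/5040
(j±m)!: 1!×4!×2!×1!×1!×3! = 288
prefactor² = (2J+1)×Δ×N² = 24/7
  k=1: −1/(1!×1!×3!×1!×0!×0!) = -1/6
  k=2: +1/(2!×0!×2!×0!×1!×1!) = 1/4
Σ = 1/12  ⇒  CG² = 24/7×(1/12)² = 1/42
CG = +√(1/42) = +0.154303

+√(1/42) = +0.154303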